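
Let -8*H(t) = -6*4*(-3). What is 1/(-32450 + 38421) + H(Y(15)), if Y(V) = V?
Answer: -53738/5971 ≈ -8.9998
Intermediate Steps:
H(t) = -9 (H(t) = -(-6*4)*(-3)/8 = -(-3)*(-3) = -1/8*72 = -9)
1/(-32450 + 38421) + H(Y(15)) = 1/(-32450 + 38421) - 9 = 1/5971 - 9 = -53738/5971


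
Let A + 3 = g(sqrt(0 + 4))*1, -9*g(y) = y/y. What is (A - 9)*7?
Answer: -763/9 ≈ -84.778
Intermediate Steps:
g(y) = -1/9 (g(y) = -y/(9*y) = -1/9*1 = -1/9)
A = -28/9 (A = -3 - 1/9*1 = -3 - 1/9 = -28/9 ≈ -3.1111)
(A - 9)*7 = (-28/9 - 9)*7 = -109/9*7 = -763/9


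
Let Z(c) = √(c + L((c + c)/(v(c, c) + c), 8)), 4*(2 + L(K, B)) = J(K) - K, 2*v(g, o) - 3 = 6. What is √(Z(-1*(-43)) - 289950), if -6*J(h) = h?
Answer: √(-94204755000 + 570*√13149330)/570 ≈ 538.46*I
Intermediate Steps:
v(g, o) = 9/2 (v(g, o) = 3/2 + (½)*6 = 3/2 + 3 = 9/2)
J(h) = -h/6
L(K, B) = -2 - 7*K/24 (L(K, B) = -2 + (-K/6 - K)/4 = -2 + (-7*K/6)/4 = -2 - 7*K/24)
Z(c) = √(-2 + c - 7*c/(12*(9/2 + c))) (Z(c) = √(c + (-2 - 7*(c + c)/(24*(9/2 + c)))) = √(c + (-2 - 7*2*c/(24*(9/2 + c)))) = √(c + (-2 - 7*c/(12*(9/2 + c)))) = √(-2 + c - 7*c/(12*(9/2 + c))))
√(Z(-1*(-43)) - 289950) = √(√(-2 - 1*(-43) - 7*(-1*(-43))/(12*(9/2 - 1*(-43)))) - 289950) = √(√(-2 + 43 - 7/12*43/(9/2 + 43)) - 289950) = √(√(-2 + 43 - 7/12*43/95/2) - 289950) = √(√(-2 + 43 - 7/12*43*2/95) - 289950) = √(√(-2 + 43 - 301/570) - 289950) = √(√(23069/570) - 289950) = √(√13149330/570 - 289950) = √(-289950 + √13149330/570)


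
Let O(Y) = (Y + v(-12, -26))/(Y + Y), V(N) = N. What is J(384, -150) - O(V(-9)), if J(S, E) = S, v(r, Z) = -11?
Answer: 3446/9 ≈ 382.89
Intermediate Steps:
O(Y) = (-11 + Y)/(2*Y) (O(Y) = (Y - 11)/(Y + Y) = (-11 + Y)/((2*Y)) = (-11 + Y)*(1/(2*Y)) = (-11 + Y)/(2*Y))
J(384, -150) - O(V(-9)) = 384 - (-11 - 9)/(2*(-9)) = 384 - (-1)*(-20)/(2*9) = 384 - 1*10/9 = 384 - 10/9 = 3446/9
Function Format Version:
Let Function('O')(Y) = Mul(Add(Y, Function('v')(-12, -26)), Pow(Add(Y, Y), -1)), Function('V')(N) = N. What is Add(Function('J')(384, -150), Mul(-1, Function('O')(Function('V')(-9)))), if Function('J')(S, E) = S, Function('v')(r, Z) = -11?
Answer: Rational(3446, 9) ≈ 382.89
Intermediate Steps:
Function('O')(Y) = Mul(Rational(1, 2), Pow(Y, -1), Add(-11, Y)) (Function('O')(Y) = Mul(Add(Y, -11), Pow(Add(Y, Y), -1)) = Mul(Add(-11, Y), Pow(Mul(2, Y), -1)) = Mul(Add(-11, Y), Mul(Rational(1, 2), Pow(Y, -1))) = Mul(Rational(1, 2), Pow(Y, -1), Add(-11, Y)))
Add(Function('J')(384, -150), Mul(-1, Function('O')(Function('V')(-9)))) = Add(384, Mul(-1, Mul(Rational(1, 2), Pow(-9, -1), Add(-11, -9)))) = Add(384, Mul(-1, Mul(Rational(1, 2), Rational(-1, 9), -20))) = Add(384, Mul(-1, Rational(10, 9))) = Add(384, Rational(-10, 9)) = Rational(3446, 9)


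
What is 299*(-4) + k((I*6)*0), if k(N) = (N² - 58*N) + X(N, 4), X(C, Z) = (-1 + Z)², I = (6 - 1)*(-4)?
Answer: -1187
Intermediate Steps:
I = -20 (I = 5*(-4) = -20)
k(N) = 9 + N² - 58*N (k(N) = (N² - 58*N) + (-1 + 4)² = (N² - 58*N) + 3² = (N² - 58*N) + 9 = 9 + N² - 58*N)
299*(-4) + k((I*6)*0) = 299*(-4) + (9 + (-20*6*0)² - 58*(-20*6)*0) = -1196 + (9 + (-120*0)² - (-6960)*0) = -1196 + (9 + 0² - 58*0) = -1196 + (9 + 0 + 0) = -1196 + 9 = -1187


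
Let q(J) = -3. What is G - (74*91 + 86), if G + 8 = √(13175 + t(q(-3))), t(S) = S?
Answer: -6828 + 2*√3293 ≈ -6713.2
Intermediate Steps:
G = -8 + 2*√3293 (G = -8 + √(13175 - 3) = -8 + √13172 = -8 + 2*√3293 ≈ 106.77)
G - (74*91 + 86) = (-8 + 2*√3293) - (74*91 + 86) = (-8 + 2*√3293) - (6734 + 86) = (-8 + 2*√3293) - 1*6820 = (-8 + 2*√3293) - 6820 = -6828 + 2*√3293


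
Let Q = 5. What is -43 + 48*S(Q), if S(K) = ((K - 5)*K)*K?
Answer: -43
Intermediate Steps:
S(K) = K**2*(-5 + K) (S(K) = ((-5 + K)*K)*K = (K*(-5 + K))*K = K**2*(-5 + K))
-43 + 48*S(Q) = -43 + 48*(5**2*(-5 + 5)) = -43 + 48*(25*0) = -43 + 48*0 = -43 + 0 = -43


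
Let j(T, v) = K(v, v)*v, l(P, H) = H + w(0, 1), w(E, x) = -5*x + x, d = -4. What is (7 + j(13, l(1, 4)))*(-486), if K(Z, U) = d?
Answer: -3402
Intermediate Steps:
K(Z, U) = -4
w(E, x) = -4*x
l(P, H) = -4 + H (l(P, H) = H - 4*1 = H - 4 = -4 + H)
j(T, v) = -4*v
(7 + j(13, l(1, 4)))*(-486) = (7 - 4*(-4 + 4))*(-486) = (7 - 4*0)*(-486) = (7 + 0)*(-486) = 7*(-486) = -3402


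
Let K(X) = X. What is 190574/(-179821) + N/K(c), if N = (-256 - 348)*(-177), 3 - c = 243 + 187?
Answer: -19305678566/76783567 ≈ -251.43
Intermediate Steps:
c = -427 (c = 3 - (243 + 187) = 3 - 1*430 = 3 - 430 = -427)
N = 106908 (N = -604*(-177) = 106908)
190574/(-179821) + N/K(c) = 190574/(-179821) + 106908/(-427) = 190574*(-1/179821) + 106908*(-1/427) = -190574/179821 - 106908/427 = -19305678566/76783567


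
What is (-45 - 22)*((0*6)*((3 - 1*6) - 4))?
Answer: 0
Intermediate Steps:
(-45 - 22)*((0*6)*((3 - 1*6) - 4)) = -0*((3 - 6) - 4) = -0*(-3 - 4) = -0*(-7) = -67*0 = 0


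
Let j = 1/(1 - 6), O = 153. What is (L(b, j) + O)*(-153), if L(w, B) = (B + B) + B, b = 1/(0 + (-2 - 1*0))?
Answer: -116586/5 ≈ -23317.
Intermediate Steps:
b = -1/2 (b = 1/(0 + (-2 + 0)) = 1/(0 - 2) = 1/(-2) = -1/2 ≈ -0.50000)
j = -1/5 (j = 1/(-5) = -1/5 ≈ -0.20000)
L(w, B) = 3*B (L(w, B) = 2*B + B = 3*B)
(L(b, j) + O)*(-153) = (3*(-1/5) + 153)*(-153) = (-3/5 + 153)*(-153) = (762/5)*(-153) = -116586/5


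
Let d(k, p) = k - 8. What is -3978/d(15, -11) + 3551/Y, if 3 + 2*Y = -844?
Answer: -488440/847 ≈ -576.67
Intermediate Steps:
Y = -847/2 (Y = -3/2 + (1/2)*(-844) = -3/2 - 422 = -847/2 ≈ -423.50)
d(k, p) = -8 + k
-3978/d(15, -11) + 3551/Y = -3978/(-8 + 15) + 3551/(-847/2) = -3978/7 + 3551*(-2/847) = -3978*1/7 - 7102/847 = -3978/7 - 7102/847 = -488440/847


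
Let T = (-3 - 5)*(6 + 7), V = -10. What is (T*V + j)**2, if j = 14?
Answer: 1110916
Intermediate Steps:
T = -104 (T = -8*13 = -104)
(T*V + j)**2 = (-104*(-10) + 14)**2 = (1040 + 14)**2 = 1054**2 = 1110916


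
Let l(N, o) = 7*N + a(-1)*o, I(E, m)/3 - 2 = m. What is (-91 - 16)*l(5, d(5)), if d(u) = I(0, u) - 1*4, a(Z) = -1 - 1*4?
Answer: 5350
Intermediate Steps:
a(Z) = -5 (a(Z) = -1 - 4 = -5)
I(E, m) = 6 + 3*m
d(u) = 2 + 3*u (d(u) = (6 + 3*u) - 1*4 = (6 + 3*u) - 4 = 2 + 3*u)
l(N, o) = -5*o + 7*N (l(N, o) = 7*N - 5*o = -5*o + 7*N)
(-91 - 16)*l(5, d(5)) = (-91 - 16)*(-5*(2 + 3*5) + 7*5) = -107*(-5*(2 + 15) + 35) = -107*(-5*17 + 35) = -107*(-85 + 35) = -107*(-50) = 5350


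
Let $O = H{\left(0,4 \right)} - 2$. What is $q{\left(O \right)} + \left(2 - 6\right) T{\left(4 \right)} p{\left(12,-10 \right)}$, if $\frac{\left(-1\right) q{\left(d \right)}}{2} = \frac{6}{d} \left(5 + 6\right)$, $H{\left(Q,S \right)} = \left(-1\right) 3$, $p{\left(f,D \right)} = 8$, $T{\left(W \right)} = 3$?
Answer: $- \frac{348}{5} \approx -69.6$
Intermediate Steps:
$H{\left(Q,S \right)} = -3$
$O = -5$ ($O = -3 - 2 = -5$)
$q{\left(d \right)} = - \frac{132}{d}$ ($q{\left(d \right)} = - 2 \frac{6}{d} \left(5 + 6\right) = - 2 \frac{6}{d} 11 = - 2 \frac{66}{d} = - \frac{132}{d}$)
$q{\left(O \right)} + \left(2 - 6\right) T{\left(4 \right)} p{\left(12,-10 \right)} = - \frac{132}{-5} + \left(2 - 6\right) 3 \cdot 8 = \left(-132\right) \left(- \frac{1}{5}\right) + \left(-4\right) 3 \cdot 8 = \frac{132}{5} - 96 = - \frac{348}{5}$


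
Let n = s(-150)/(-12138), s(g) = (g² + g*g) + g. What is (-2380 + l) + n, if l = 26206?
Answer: 48192523/2023 ≈ 23822.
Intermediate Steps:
s(g) = g + 2*g² (s(g) = (g² + g²) + g = 2*g² + g = g + 2*g²)
n = -7475/2023 (n = -150*(1 + 2*(-150))/(-12138) = -150*(1 - 300)*(-1/12138) = -150*(-299)*(-1/12138) = 44850*(-1/12138) = -7475/2023 ≈ -3.6950)
(-2380 + l) + n = (-2380 + 26206) - 7475/2023 = 23826 - 7475/2023 = 48192523/2023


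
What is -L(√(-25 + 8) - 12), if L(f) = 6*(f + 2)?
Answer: 60 - 6*I*√17 ≈ 60.0 - 24.739*I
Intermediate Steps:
L(f) = 12 + 6*f (L(f) = 6*(2 + f) = 12 + 6*f)
-L(√(-25 + 8) - 12) = -(12 + 6*(√(-25 + 8) - 12)) = -(12 + 6*(√(-17) - 12)) = -(12 + 6*(I*√17 - 12)) = -(12 + 6*(-12 + I*√17)) = -(12 + (-72 + 6*I*√17)) = -(-60 + 6*I*√17) = 60 - 6*I*√17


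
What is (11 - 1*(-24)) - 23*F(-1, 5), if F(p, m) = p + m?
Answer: -57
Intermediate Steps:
F(p, m) = m + p
(11 - 1*(-24)) - 23*F(-1, 5) = (11 - 1*(-24)) - 23*(5 - 1) = (11 + 24) - 23*4 = 35 - 92 = -57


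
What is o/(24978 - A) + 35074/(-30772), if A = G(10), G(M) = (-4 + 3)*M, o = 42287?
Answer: 106206613/192232684 ≈ 0.55249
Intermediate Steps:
G(M) = -M
A = -10 (A = -1*10 = -10)
o/(24978 - A) + 35074/(-30772) = 42287/(24978 - 1*(-10)) + 35074/(-30772) = 42287/(24978 + 10) + 35074*(-1/30772) = 42287/24988 - 17537/15386 = 106206613/192232684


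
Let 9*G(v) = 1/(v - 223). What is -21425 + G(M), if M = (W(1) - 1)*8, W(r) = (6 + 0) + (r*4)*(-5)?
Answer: -66138976/3087 ≈ -21425.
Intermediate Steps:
W(r) = 6 - 20*r (W(r) = 6 + (4*r)*(-5) = 6 - 20*r)
M = -120 (M = ((6 - 20*1) - 1)*8 = ((6 - 20) - 1)*8 = (-14 - 1)*8 = -15*8 = -120)
G(v) = 1/(9*(-223 + v)) (G(v) = 1/(9*(v - 223)) = 1/(9*(-223 + v)))
-21425 + G(M) = -21425 + 1/(9*(-223 - 120)) = -21425 + (1/9)/(-343) = -21425 + (1/9)*(-1/343) = -21425 - 1/3087 = -66138976/3087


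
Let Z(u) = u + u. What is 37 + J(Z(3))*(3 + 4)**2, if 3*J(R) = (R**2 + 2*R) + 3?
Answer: 870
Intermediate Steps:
Z(u) = 2*u
J(R) = 1 + R**2/3 + 2*R/3 (J(R) = ((R**2 + 2*R) + 3)/3 = (3 + R**2 + 2*R)/3 = 1 + R**2/3 + 2*R/3)
37 + J(Z(3))*(3 + 4)**2 = 37 + (1 + (2*3)**2/3 + 2*(2*3)/3)*(3 + 4)**2 = 37 + (1 + (1/3)*6**2 + (2/3)*6)*7**2 = 37 + (1 + (1/3)*36 + 4)*49 = 37 + (1 + 12 + 4)*49 = 37 + 17*49 = 37 + 833 = 870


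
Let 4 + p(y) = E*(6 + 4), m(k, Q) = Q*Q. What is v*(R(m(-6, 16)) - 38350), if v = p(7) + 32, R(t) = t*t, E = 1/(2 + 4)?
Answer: 806518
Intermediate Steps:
m(k, Q) = Q**2
E = 1/6 ≈ 0.16667
R(t) = t**2
p(y) = -7/3 (p(y) = -4 + (6 + 4)/6 = -4 + (1/6)*10 = -4 + 5/3 = -7/3)
v = 89/3 (v = -7/3 + 32 = 89/3 ≈ 29.667)
v*(R(m(-6, 16)) - 38350) = 89*((16**2)**2 - 38350)/3 = 89*(256**2 - 38350)/3 = 89*(65536 - 38350)/3 = (89/3)*27186 = 806518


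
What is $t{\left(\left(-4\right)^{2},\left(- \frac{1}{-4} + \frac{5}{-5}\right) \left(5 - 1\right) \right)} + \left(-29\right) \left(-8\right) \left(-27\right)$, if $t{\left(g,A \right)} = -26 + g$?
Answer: $-6274$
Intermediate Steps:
$t{\left(\left(-4\right)^{2},\left(- \frac{1}{-4} + \frac{5}{-5}\right) \left(5 - 1\right) \right)} + \left(-29\right) \left(-8\right) \left(-27\right) = \left(-26 + \left(-4\right)^{2}\right) + \left(-29\right) \left(-8\right) \left(-27\right) = \left(-26 + 16\right) + 232 \left(-27\right) = -10 - 6264 = -6274$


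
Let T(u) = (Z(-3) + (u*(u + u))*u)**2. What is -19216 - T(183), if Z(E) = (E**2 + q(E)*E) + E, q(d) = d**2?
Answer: -150232896863425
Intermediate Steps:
Z(E) = E + E**2 + E**3 (Z(E) = (E**2 + E**2*E) + E = (E**2 + E**3) + E = E + E**2 + E**3)
T(u) = (-21 + 2*u**3)**2 (T(u) = (-3*(1 - 3 + (-3)**2) + (u*(u + u))*u)**2 = (-3*(1 - 3 + 9) + (u*(2*u))*u)**2 = (-3*7 + (2*u**2)*u)**2 = (-21 + 2*u**3)**2)
-19216 - T(183) = -19216 - (-21 + 2*183**3)**2 = -19216 - (-21 + 2*6128487)**2 = -19216 - (-21 + 12256974)**2 = -19216 - 1*12256953**2 = -19216 - 1*150232896844209 = -19216 - 150232896844209 = -150232896863425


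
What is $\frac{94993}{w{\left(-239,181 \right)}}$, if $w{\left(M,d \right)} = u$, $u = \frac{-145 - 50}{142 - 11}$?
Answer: $- \frac{12444083}{195} \approx -63816.0$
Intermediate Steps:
$u = - \frac{195}{131} \approx -1.4886$
$w{\left(M,d \right)} = - \frac{195}{131}$
$\frac{94993}{w{\left(-239,181 \right)}} = \frac{94993}{- \frac{195}{131}} = 94993 \left(- \frac{131}{195}\right) = - \frac{12444083}{195}$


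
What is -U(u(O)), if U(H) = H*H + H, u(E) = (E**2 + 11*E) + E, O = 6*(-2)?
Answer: 0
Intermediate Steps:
O = -12
u(E) = E**2 + 12*E
U(H) = H + H**2 (U(H) = H**2 + H = H + H**2)
-U(u(O)) = -(-12*(12 - 12))*(1 - 12*(12 - 12)) = -(-12*0)*(1 - 12*0) = -0*(1 + 0) = -0 = -1*0 = 0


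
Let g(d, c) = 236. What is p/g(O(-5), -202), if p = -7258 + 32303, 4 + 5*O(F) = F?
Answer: 25045/236 ≈ 106.12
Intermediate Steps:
O(F) = -4/5 + F/5
p = 25045
p/g(O(-5), -202) = 25045/236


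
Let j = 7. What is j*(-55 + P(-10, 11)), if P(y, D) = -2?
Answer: -399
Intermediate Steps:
j*(-55 + P(-10, 11)) = 7*(-55 - 2) = 7*(-57) = -399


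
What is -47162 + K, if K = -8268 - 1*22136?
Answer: -77566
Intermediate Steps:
K = -30404 (K = -8268 - 22136 = -30404)
-47162 + K = -47162 - 30404 = -77566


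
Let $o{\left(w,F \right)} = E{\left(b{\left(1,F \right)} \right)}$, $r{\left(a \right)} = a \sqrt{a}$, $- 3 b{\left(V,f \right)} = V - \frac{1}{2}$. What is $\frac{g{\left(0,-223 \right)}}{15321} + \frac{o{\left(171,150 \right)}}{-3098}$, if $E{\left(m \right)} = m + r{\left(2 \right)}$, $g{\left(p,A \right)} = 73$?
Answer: $\frac{457415}{94928916} - \frac{\sqrt{2}}{1549} \approx 0.0039055$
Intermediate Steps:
$b{\left(V,f \right)} = \frac{1}{6} - \frac{V}{3}$ ($b{\left(V,f \right)} = - \frac{V - \frac{1}{2}}{3} = - \frac{- \frac{1}{2} + V}{3} = \frac{1}{6} - \frac{V}{3}$)
$r{\left(a \right)} = a^{\frac{3}{2}}$
$E{\left(m \right)} = m + 2 \sqrt{2}$ ($E{\left(m \right)} = m + 2^{\frac{3}{2}} = m + 2 \sqrt{2}$)
$o{\left(w,F \right)} = - \frac{1}{6} + 2 \sqrt{2}$ ($o{\left(w,F \right)} = \left(\frac{1}{6} - \frac{1}{3}\right) + 2 \sqrt{2} = - \frac{1}{6} + 2 \sqrt{2}$)
$\frac{g{\left(0,-223 \right)}}{15321} + \frac{o{\left(171,150 \right)}}{-3098} = \frac{73}{15321} + \frac{- \frac{1}{6} + 2 \sqrt{2}}{-3098} = 73 \cdot \frac{1}{15321} + \left(- \frac{1}{6} + 2 \sqrt{2}\right) \left(- \frac{1}{3098}\right) = \frac{73}{15321} + \left(\frac{1}{18588} - \frac{\sqrt{2}}{1549}\right) = \frac{457415}{94928916} - \frac{\sqrt{2}}{1549}$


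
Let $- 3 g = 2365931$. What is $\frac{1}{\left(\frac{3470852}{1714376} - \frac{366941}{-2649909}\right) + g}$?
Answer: $- \frac{378578365982}{298562611792320057} \approx -1.268 \cdot 10^{-6}$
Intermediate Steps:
$g = - \frac{2365931}{3}$ ($g = \left(- \frac{1}{3}\right) 2365931 = - \frac{2365931}{3} \approx -7.8864 \cdot 10^{5}$)
$\frac{1}{\left(\frac{3470852}{1714376} - \frac{366941}{-2649909}\right) + g} = \frac{1}{\left(\frac{3470852}{1714376} - \frac{366941}{-2649909}\right) - \frac{2365931}{3}} = \frac{1}{\left(3470852 \cdot \frac{1}{1714376} - - \frac{366941}{2649909}\right) - \frac{2365931}{3}} = \frac{1}{\left(\frac{867713}{428594} + \frac{366941}{2649909}\right) - \frac{2365931}{3}} = \frac{1}{\frac{2456629199071}{1135735097946} - \frac{2365931}{3}} = \frac{1}{- \frac{298562611792320057}{378578365982}} = - \frac{378578365982}{298562611792320057}$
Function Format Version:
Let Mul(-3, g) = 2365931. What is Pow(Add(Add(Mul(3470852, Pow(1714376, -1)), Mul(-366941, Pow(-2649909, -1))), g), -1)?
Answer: Rational(-378578365982, 298562611792320057) ≈ -1.2680e-6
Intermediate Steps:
g = Rational(-2365931, 3) (g = Mul(Rational(-1, 3), 2365931) = Rational(-2365931, 3) ≈ -7.8864e+5)
Pow(Add(Add(Mul(3470852, Pow(1714376, -1)), Mul(-366941, Pow(-2649909, -1))), g), -1) = Pow(Add(Add(Mul(3470852, Pow(1714376, -1)), Mul(-366941, Pow(-2649909, -1))), Rational(-2365931, 3)), -1) = Pow(Add(Add(Mul(3470852, Rational(1, 1714376)), Mul(-366941, Rational(-1, 2649909))), Rational(-2365931, 3)), -1) = Pow(Add(Add(Rational(867713, 428594), Rational(366941, 2649909)), Rational(-2365931, 3)), -1) = Pow(Add(Rational(2456629199071, 1135735097946), Rational(-2365931, 3)), -1) = Pow(Rational(-298562611792320057, 378578365982), -1) = Rational(-378578365982, 298562611792320057)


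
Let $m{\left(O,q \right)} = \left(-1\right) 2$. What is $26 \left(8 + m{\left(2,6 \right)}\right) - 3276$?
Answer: $-3120$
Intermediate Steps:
$m{\left(O,q \right)} = -2$
$26 \left(8 + m{\left(2,6 \right)}\right) - 3276 = 26 \left(8 - 2\right) - 3276 = 26 \cdot 6 - 3276 = 156 - 3276 = -3120$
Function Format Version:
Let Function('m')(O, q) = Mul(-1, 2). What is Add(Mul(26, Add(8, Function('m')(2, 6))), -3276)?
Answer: -3120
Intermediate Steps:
Function('m')(O, q) = -2
Add(Mul(26, Add(8, Function('m')(2, 6))), -3276) = Add(Mul(26, Add(8, -2)), -3276) = Add(Mul(26, 6), -3276) = Add(156, -3276) = -3120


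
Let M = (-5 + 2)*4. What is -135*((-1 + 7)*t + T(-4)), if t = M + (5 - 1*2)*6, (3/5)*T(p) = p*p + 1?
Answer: -8685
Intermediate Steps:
T(p) = 5/3 + 5*p²/3 (T(p) = 5*(p*p + 1)/3 = 5*(p² + 1)/3 = 5*(1 + p²)/3 = 5/3 + 5*p²/3)
M = -12 (M = -3*4 = -12)
t = 6 (t = -12 + (5 - 1*2)*6 = -12 + (5 - 2)*6 = -12 + 3*6 = -12 + 18 = 6)
-135*((-1 + 7)*t + T(-4)) = -135*((-1 + 7)*6 + (5/3 + (5/3)*(-4)²)) = -135*(6*6 + (5/3 + (5/3)*16)) = -135*(36 + (5/3 + 80/3)) = -135*(36 + 85/3) = -135*193/3 = -8685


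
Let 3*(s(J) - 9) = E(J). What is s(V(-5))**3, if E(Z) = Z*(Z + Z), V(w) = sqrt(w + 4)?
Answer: 15625/27 ≈ 578.70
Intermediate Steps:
V(w) = sqrt(4 + w)
E(Z) = 2*Z**2 (E(Z) = Z*(2*Z) = 2*Z**2)
s(J) = 9 + 2*J**2/3 (s(J) = 9 + (2*J**2)/3 = 9 + 2*J**2/3)
s(V(-5))**3 = (9 + 2*(sqrt(4 - 5))**2/3)**3 = (9 + 2*(sqrt(-1))**2/3)**3 = (9 + 2*I**2/3)**3 = (9 + (2/3)*(-1))**3 = (9 - 2/3)**3 = (25/3)**3 = 15625/27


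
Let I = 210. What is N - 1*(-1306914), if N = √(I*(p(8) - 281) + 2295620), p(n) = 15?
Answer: 1306914 + 4*√139985 ≈ 1.3084e+6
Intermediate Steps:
N = 4*√139985 (N = √(210*(15 - 281) + 2295620) = √(210*(-266) + 2295620) = √(-55860 + 2295620) = √2239760 = 4*√139985 ≈ 1496.6)
N - 1*(-1306914) = 4*√139985 - 1*(-1306914) = 4*√139985 + 1306914 = 1306914 + 4*√139985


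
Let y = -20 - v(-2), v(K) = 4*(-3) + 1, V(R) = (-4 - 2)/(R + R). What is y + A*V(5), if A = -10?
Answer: -3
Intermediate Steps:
V(R) = -3/R (V(R) = -6*1/(2*R) = -3/R)
v(K) = -11 (v(K) = -12 + 1 = -11)
y = -9 (y = -20 - 1*(-11) = -20 + 11 = -9)
y + A*V(5) = -9 - (-30)/5 = -9 - 10*(-⅗) = -9 + 6 = -3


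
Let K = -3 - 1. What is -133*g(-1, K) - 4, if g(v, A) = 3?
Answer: -403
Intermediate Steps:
K = -4
-133*g(-1, K) - 4 = -133*3 - 4 = -399 - 4 = -403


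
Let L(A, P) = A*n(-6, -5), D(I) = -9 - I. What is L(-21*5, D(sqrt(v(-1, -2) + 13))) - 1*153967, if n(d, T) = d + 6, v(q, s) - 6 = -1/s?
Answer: -153967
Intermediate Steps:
v(q, s) = 6 - 1/s
n(d, T) = 6 + d
L(A, P) = 0 (L(A, P) = A*(6 - 6) = A*0 = 0)
L(-21*5, D(sqrt(v(-1, -2) + 13))) - 1*153967 = 0 - 1*153967 = 0 - 153967 = -153967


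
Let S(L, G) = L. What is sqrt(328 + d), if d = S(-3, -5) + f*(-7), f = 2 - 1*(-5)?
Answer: 2*sqrt(69) ≈ 16.613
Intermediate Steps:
f = 7 (f = 2 + 5 = 7)
d = -52 (d = -3 + 7*(-7) = -3 - 49 = -52)
sqrt(328 + d) = sqrt(328 - 52) = sqrt(276) = 2*sqrt(69)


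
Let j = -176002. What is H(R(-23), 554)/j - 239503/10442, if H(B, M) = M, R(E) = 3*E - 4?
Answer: -21079395937/918906442 ≈ -22.940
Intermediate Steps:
R(E) = -4 + 3*E
H(R(-23), 554)/j - 239503/10442 = 554/(-176002) - 239503/10442 = 554*(-1/176002) - 239503*1/10442 = -277/88001 - 239503/10442 = -21079395937/918906442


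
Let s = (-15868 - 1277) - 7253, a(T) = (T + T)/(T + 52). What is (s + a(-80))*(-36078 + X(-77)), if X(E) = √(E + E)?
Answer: 880024884 - 170746*I*√154/7 ≈ 8.8002e+8 - 3.027e+5*I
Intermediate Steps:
a(T) = 2*T/(52 + T) (a(T) = (2*T)/(52 + T) = 2*T/(52 + T))
X(E) = √2*√E (X(E) = √(2*E) = √2*√E)
s = -24398 (s = -17145 - 7253 = -24398)
(s + a(-80))*(-36078 + X(-77)) = (-24398 + 2*(-80)/(52 - 80))*(-36078 + √2*√(-77)) = (-24398 + 2*(-80)/(-28))*(-36078 + √2*(I*√77)) = (-24398 + 2*(-80)*(-1/28))*(-36078 + I*√154) = (-24398 + 40/7)*(-36078 + I*√154) = -170746*(-36078 + I*√154)/7 = 880024884 - 170746*I*√154/7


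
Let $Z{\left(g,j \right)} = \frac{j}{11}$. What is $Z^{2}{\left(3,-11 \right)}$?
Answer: $1$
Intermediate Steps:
$Z{\left(g,j \right)} = \frac{j}{11}$ ($Z{\left(g,j \right)} = j \frac{1}{11} = \frac{j}{11}$)
$Z^{2}{\left(3,-11 \right)} = \left(\frac{1}{11} \left(-11\right)\right)^{2} = \left(-1\right)^{2} = 1$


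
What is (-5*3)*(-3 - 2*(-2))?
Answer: -15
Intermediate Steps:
(-5*3)*(-3 - 2*(-2)) = -15*(-3 + 4) = -15*1 = -15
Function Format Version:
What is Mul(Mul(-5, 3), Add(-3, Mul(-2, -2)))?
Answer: -15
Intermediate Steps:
Mul(Mul(-5, 3), Add(-3, Mul(-2, -2))) = Mul(-15, Add(-3, 4)) = Mul(-15, 1) = -15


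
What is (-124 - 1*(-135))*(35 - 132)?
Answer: -1067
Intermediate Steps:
(-124 - 1*(-135))*(35 - 132) = (-124 + 135)*(-97) = 11*(-97) = -1067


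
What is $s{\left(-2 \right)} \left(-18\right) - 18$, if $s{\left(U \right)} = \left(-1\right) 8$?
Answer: $126$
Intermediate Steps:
$s{\left(U \right)} = -8$
$s{\left(-2 \right)} \left(-18\right) - 18 = \left(-8\right) \left(-18\right) - 18 = 144 - 18 = 126$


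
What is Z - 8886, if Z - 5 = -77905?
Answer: -86786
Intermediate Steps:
Z = -77900 (Z = 5 - 77905 = -77900)
Z - 8886 = -77900 - 8886 = -86786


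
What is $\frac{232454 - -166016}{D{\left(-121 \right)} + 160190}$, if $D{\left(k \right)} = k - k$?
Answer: $\frac{39847}{16019} \approx 2.4875$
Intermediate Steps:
$D{\left(k \right)} = 0$
$\frac{232454 - -166016}{D{\left(-121 \right)} + 160190} = \frac{232454 - -166016}{0 + 160190} = \frac{232454 + \left(\left(-71340 + 54817\right) + 182539\right)}{160190} = \left(232454 + \left(-16523 + 182539\right)\right) \frac{1}{160190} = \left(232454 + 166016\right) \frac{1}{160190} = 398470 \cdot \frac{1}{160190} = \frac{39847}{16019}$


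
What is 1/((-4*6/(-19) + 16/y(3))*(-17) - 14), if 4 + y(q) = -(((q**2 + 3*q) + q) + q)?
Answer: -133/3426 ≈ -0.038821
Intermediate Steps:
y(q) = -4 - q**2 - 5*q (y(q) = -4 - (((q**2 + 3*q) + q) + q) = -4 - ((q**2 + 4*q) + q) = -4 - (q**2 + 5*q) = -4 + (-q**2 - 5*q) = -4 - q**2 - 5*q)
1/((-4*6/(-19) + 16/y(3))*(-17) - 14) = 1/((-4*6/(-19) + 16/(-4 - 1*3**2 - 5*3))*(-17) - 14) = 1/((-24*(-1/19) + 16/(-4 - 1*9 - 15))*(-17) - 14) = 1/((24/19 + 16/(-4 - 9 - 15))*(-17) - 14) = 1/((24/19 + 16/(-28))*(-17) - 14) = 1/((24/19 + 16*(-1/28))*(-17) - 14) = 1/((24/19 - 4/7)*(-17) - 14) = 1/((92/133)*(-17) - 14) = 1/(-1564/133 - 14) = 1/(-3426/133) = -133/3426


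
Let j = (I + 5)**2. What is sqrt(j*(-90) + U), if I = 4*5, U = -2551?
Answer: I*sqrt(58801) ≈ 242.49*I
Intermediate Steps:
I = 20
j = 625 (j = (20 + 5)**2 = 25**2 = 625)
sqrt(j*(-90) + U) = sqrt(625*(-90) - 2551) = sqrt(-56250 - 2551) = sqrt(-58801) = I*sqrt(58801)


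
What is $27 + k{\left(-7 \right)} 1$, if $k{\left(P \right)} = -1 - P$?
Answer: $33$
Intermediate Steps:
$27 + k{\left(-7 \right)} 1 = 27 + \left(-1 - -7\right) 1 = 27 + \left(-1 + 7\right) 1 = 27 + 6 \cdot 1 = 27 + 6 = 33$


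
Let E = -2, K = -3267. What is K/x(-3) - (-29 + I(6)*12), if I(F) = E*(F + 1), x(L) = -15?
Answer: 2074/5 ≈ 414.80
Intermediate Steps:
I(F) = -2 - 2*F (I(F) = -2*(F + 1) = -2*(1 + F) = -2 - 2*F)
K/x(-3) - (-29 + I(6)*12) = -3267/(-15) - (-29 + (-2 - 2*6)*12) = -3267*(-1/15) - (-29 + (-2 - 12)*12) = 1089/5 - (-29 - 14*12) = 1089/5 - (-29 - 168) = 1089/5 - 1*(-197) = 1089/5 + 197 = 2074/5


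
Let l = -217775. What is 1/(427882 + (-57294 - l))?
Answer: 1/588363 ≈ 1.6996e-6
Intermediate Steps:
1/(427882 + (-57294 - l)) = 1/(427882 + (-57294 - 1*(-217775))) = 1/(427882 + (-57294 + 217775)) = 1/(427882 + 160481) = 1/588363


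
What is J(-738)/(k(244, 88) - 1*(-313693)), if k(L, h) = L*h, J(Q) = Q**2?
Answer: 544644/335165 ≈ 1.6250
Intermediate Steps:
J(-738)/(k(244, 88) - 1*(-313693)) = (-738)**2/(244*88 - 1*(-313693)) = 544644/(21472 + 313693) = 544644/335165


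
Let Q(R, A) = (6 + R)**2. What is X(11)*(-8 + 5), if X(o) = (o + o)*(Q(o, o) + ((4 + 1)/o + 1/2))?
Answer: -19137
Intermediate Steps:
X(o) = 2*o*(1/2 + (6 + o)**2 + 5/o) (X(o) = (o + o)*((6 + o)**2 + ((4 + 1)/o + 1/2)) = (2*o)*((6 + o)**2 + (5/o + 1*(1/2))) = (2*o)*((6 + o)**2 + (5/o + 1/2)) = (2*o)*((6 + o)**2 + (1/2 + 5/o)) = (2*o)*(1/2 + (6 + o)**2 + 5/o) = 2*o*(1/2 + (6 + o)**2 + 5/o))
X(11)*(-8 + 5) = (10 + 11 + 2*11*(6 + 11)**2)*(-8 + 5) = (10 + 11 + 2*11*17**2)*(-3) = (10 + 11 + 2*11*289)*(-3) = (10 + 11 + 6358)*(-3) = 6379*(-3) = -19137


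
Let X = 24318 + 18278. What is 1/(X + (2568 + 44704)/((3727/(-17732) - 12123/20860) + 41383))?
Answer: 478338915497/20375870863803632 ≈ 2.3476e-5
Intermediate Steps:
X = 42596
1/(X + (2568 + 44704)/((3727/(-17732) - 12123/20860) + 41383)) = 1/(42596 + (2568 + 44704)/((3727/(-17732) - 12123/20860) + 41383)) = 1/(42596 + 47272/((3727*(-1/17732) - 12123*1/20860) + 41383)) = 1/(42596 + 47272/((-3727/17732 - 12123/20860) + 41383)) = 1/(42596 + 47272/(-18294391/23118095 + 41383)) = 1/(42596 + 47272/(956677830994/23118095)) = 1/(42596 + 47272*(23118095/956677830994)) = 1/(42596 + 546419293420/478338915497) = 1/(20375870863803632/478338915497) = 478338915497/20375870863803632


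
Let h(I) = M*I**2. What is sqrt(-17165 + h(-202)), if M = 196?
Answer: sqrt(7980419) ≈ 2825.0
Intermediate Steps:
h(I) = 196*I**2
sqrt(-17165 + h(-202)) = sqrt(-17165 + 196*(-202)**2) = sqrt(-17165 + 196*40804) = sqrt(-17165 + 7997584) = sqrt(7980419)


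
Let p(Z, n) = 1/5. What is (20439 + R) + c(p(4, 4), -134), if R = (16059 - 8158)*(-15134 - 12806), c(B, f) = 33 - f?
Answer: -220733334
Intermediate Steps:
p(Z, n) = ⅕
R = -220753940 (R = 7901*(-27940) = -220753940)
(20439 + R) + c(p(4, 4), -134) = (20439 - 220753940) + (33 - 1*(-134)) = -220733501 + (33 + 134) = -220733501 + 167 = -220733334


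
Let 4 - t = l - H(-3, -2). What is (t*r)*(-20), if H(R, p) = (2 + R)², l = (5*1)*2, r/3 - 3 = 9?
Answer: 3600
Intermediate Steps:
r = 36 (r = 9 + 3*9 = 9 + 27 = 36)
l = 10 (l = 5*2 = 10)
t = -5 (t = 4 - (10 - (2 - 3)²) = 4 - (10 - 1*(-1)²) = 4 - (10 - 1*1) = 4 - (10 - 1) = 4 - 1*9 = 4 - 9 = -5)
(t*r)*(-20) = -5*36*(-20) = -180*(-20) = 3600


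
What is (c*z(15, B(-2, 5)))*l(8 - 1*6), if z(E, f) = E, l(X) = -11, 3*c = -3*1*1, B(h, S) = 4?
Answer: 165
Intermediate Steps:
c = -1 (c = (-3*1*1)/3 = (-3*1)/3 = (⅓)*(-3) = -1)
(c*z(15, B(-2, 5)))*l(8 - 1*6) = -1*15*(-11) = -15*(-11) = 165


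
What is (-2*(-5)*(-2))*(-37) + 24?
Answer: 764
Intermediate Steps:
(-2*(-5)*(-2))*(-37) + 24 = (10*(-2))*(-37) + 24 = -20*(-37) + 24 = 740 + 24 = 764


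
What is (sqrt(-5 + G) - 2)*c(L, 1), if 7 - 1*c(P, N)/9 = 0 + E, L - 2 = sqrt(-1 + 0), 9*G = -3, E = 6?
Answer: -18 + 12*I*sqrt(3) ≈ -18.0 + 20.785*I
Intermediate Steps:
G = -1/3 (G = (1/9)*(-3) = -1/3 ≈ -0.33333)
L = 2 + I (L = 2 + sqrt(-1 + 0) = 2 + sqrt(-1) = 2 + I ≈ 2.0 + 1.0*I)
c(P, N) = 9 (c(P, N) = 63 - 9*(0 + 6) = 63 - 9*6 = 63 - 54 = 9)
(sqrt(-5 + G) - 2)*c(L, 1) = (sqrt(-5 - 1/3) - 2)*9 = (sqrt(-16/3) - 2)*9 = (4*I*sqrt(3)/3 - 2)*9 = (-2 + 4*I*sqrt(3)/3)*9 = -18 + 12*I*sqrt(3)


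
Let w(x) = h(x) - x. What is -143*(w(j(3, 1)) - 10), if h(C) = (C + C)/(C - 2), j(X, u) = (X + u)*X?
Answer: 14014/5 ≈ 2802.8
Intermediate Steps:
j(X, u) = X*(X + u)
h(C) = 2*C/(-2 + C) (h(C) = (2*C)/(-2 + C) = 2*C/(-2 + C))
w(x) = -x + 2*x/(-2 + x) (w(x) = 2*x/(-2 + x) - x = -x + 2*x/(-2 + x))
-143*(w(j(3, 1)) - 10) = -143*((3*(3 + 1))*(4 - 3*(3 + 1))/(-2 + 3*(3 + 1)) - 10) = -143*((3*4)*(4 - 3*4)/(-2 + 3*4) - 10) = -143*(12*(4 - 1*12)/(-2 + 12) - 10) = -143*(12*(4 - 12)/10 - 10) = -143*(12*(⅒)*(-8) - 10) = -143*(-48/5 - 10) = -143*(-98/5) = 14014/5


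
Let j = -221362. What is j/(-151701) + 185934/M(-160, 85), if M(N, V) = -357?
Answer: -1339397500/2578917 ≈ -519.36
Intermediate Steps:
j/(-151701) + 185934/M(-160, 85) = -221362/(-151701) + 185934/(-357) = -221362*(-1/151701) + 185934*(-1/357) = 221362/151701 - 8854/17 = -1339397500/2578917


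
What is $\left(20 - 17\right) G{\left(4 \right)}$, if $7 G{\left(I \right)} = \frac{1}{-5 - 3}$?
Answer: $- \frac{3}{56} \approx -0.053571$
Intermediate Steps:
$G{\left(I \right)} = - \frac{1}{56}$ ($G{\left(I \right)} = \frac{1}{7 \left(-5 - 3\right)} = \frac{1}{7 \left(-8\right)} = \frac{1}{7} \left(- \frac{1}{8}\right) = - \frac{1}{56}$)
$\left(20 - 17\right) G{\left(4 \right)} = \left(20 - 17\right) \left(- \frac{1}{56}\right) = 3 \left(- \frac{1}{56}\right) = - \frac{3}{56}$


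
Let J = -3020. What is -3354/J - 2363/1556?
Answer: -479359/1174780 ≈ -0.40804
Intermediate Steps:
-3354/J - 2363/1556 = -3354/(-3020) - 2363/1556 = -3354*(-1/3020) - 2363*1/1556 = 1677/1510 - 2363/1556 = -479359/1174780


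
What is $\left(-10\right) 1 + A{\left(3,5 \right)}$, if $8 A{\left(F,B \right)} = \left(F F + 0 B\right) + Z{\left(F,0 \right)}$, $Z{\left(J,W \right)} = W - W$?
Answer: $- \frac{71}{8} \approx -8.875$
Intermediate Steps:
$Z{\left(J,W \right)} = 0$
$A{\left(F,B \right)} = \frac{F^{2}}{8}$ ($A{\left(F,B \right)} = \frac{\left(F F + 0 B\right) + 0}{8} = \frac{\left(F^{2} + 0\right) + 0}{8} = \frac{F^{2} + 0}{8} = \frac{F^{2}}{8}$)
$\left(-10\right) 1 + A{\left(3,5 \right)} = \left(-10\right) 1 + \frac{3^{2}}{8} = -10 + \frac{1}{8} \cdot 9 = -10 + \frac{9}{8} = - \frac{71}{8}$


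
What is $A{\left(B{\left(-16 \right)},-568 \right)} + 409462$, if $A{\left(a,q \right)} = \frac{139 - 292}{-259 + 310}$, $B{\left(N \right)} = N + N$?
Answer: $409459$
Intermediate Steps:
$B{\left(N \right)} = 2 N$
$A{\left(a,q \right)} = -3$ ($A{\left(a,q \right)} = - \frac{153}{51} = \left(-153\right) \frac{1}{51} = -3$)
$A{\left(B{\left(-16 \right)},-568 \right)} + 409462 = -3 + 409462 = 409459$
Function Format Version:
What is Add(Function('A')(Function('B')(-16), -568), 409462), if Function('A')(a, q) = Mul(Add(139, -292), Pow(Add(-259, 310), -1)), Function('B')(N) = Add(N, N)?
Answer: 409459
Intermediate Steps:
Function('B')(N) = Mul(2, N)
Function('A')(a, q) = -3 (Function('A')(a, q) = Mul(-153, Pow(51, -1)) = Mul(-153, Rational(1, 51)) = -3)
Add(Function('A')(Function('B')(-16), -568), 409462) = Add(-3, 409462) = 409459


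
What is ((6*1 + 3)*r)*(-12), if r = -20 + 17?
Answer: 324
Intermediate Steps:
r = -3
((6*1 + 3)*r)*(-12) = ((6*1 + 3)*(-3))*(-12) = ((6 + 3)*(-3))*(-12) = (9*(-3))*(-12) = -27*(-12) = 324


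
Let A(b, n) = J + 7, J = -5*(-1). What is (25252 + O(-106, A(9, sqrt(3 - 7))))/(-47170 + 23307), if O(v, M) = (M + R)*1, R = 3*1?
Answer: -25267/23863 ≈ -1.0588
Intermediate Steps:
J = 5
R = 3
A(b, n) = 12 (A(b, n) = 5 + 7 = 12)
O(v, M) = 3 + M (O(v, M) = (M + 3)*1 = (3 + M)*1 = 3 + M)
(25252 + O(-106, A(9, sqrt(3 - 7))))/(-47170 + 23307) = (25252 + (3 + 12))/(-47170 + 23307) = (25252 + 15)/(-23863) = 25267*(-1/23863) = -25267/23863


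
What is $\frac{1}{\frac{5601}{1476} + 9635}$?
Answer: $\frac{492}{4742287} \approx 0.00010375$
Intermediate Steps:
$\frac{1}{\frac{5601}{1476} + 9635} = \frac{1}{5601 \cdot \frac{1}{1476} + 9635} = \frac{1}{\frac{1867}{492} + 9635} = \frac{1}{\frac{4742287}{492}} = \frac{492}{4742287}$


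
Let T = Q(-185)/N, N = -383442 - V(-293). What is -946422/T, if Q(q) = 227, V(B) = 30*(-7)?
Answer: 362699195904/227 ≈ 1.5978e+9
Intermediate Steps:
V(B) = -210
N = -383232 (N = -383442 - 1*(-210) = -383442 + 210 = -383232)
T = -227/383232 (T = 227/(-383232) = 227*(-1/383232) = -227/383232 ≈ -0.00059233)
-946422/T = -946422/(-227/383232) = -946422*(-383232/227) = 362699195904/227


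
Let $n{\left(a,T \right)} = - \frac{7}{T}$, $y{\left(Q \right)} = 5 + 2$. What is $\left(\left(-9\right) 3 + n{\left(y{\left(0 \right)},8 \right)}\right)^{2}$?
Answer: $\frac{49729}{64} \approx 777.02$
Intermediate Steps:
$y{\left(Q \right)} = 7$
$\left(\left(-9\right) 3 + n{\left(y{\left(0 \right)},8 \right)}\right)^{2} = \left(\left(-9\right) 3 - \frac{7}{8}\right)^{2} = \left(-27 - \frac{7}{8}\right)^{2} = \left(- \frac{223}{8}\right)^{2} = \frac{49729}{64}$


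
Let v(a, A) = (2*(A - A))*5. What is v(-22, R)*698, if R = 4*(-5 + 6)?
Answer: 0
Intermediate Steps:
R = 4 (R = 4*1 = 4)
v(a, A) = 0 (v(a, A) = (2*0)*5 = 0*5 = 0)
v(-22, R)*698 = 0*698 = 0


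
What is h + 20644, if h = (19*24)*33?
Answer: 35692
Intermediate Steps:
h = 15048 (h = 456*33 = 15048)
h + 20644 = 15048 + 20644 = 35692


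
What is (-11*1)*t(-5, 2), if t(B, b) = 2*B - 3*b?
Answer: 176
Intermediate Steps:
t(B, b) = -3*b + 2*B
(-11*1)*t(-5, 2) = (-11*1)*(-3*2 + 2*(-5)) = -11*(-6 - 10) = -11*(-16) = 176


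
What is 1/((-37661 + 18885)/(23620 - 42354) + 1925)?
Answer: 9367/18040863 ≈ 0.00051921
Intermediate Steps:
1/((-37661 + 18885)/(23620 - 42354) + 1925) = 1/(-18776/(-18734) + 1925) = 1/(-18776*(-1/18734) + 1925) = 1/(9388/9367 + 1925) = 1/(18040863/9367) = 9367/18040863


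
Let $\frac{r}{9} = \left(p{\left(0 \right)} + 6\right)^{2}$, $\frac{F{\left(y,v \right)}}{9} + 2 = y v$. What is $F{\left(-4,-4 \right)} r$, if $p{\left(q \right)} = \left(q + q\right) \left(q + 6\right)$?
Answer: $40824$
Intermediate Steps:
$p{\left(q \right)} = 2 q \left(6 + q\right)$
$F{\left(y,v \right)} = -18 + 9 v y$ ($F{\left(y,v \right)} = -18 + 9 y v = -18 + 9 v y$)
$r = 324$ ($r = 9 \left(2 \cdot 0 \left(6 + 0\right) + 6\right)^{2} = 9 \left(2 \cdot 0 \cdot 6 + 6\right)^{2} = 9 \left(0 + 6\right)^{2} = 9 \cdot 6^{2} = 9 \cdot 36 = 324$)
$F{\left(-4,-4 \right)} r = \left(-18 + 9 \left(-4\right) \left(-4\right)\right) 324 = \left(-18 + 144\right) 324 = 126 \cdot 324 = 40824$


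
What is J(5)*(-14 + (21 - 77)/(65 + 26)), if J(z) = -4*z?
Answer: 3800/13 ≈ 292.31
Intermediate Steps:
J(5)*(-14 + (21 - 77)/(65 + 26)) = (-4*5)*(-14 + (21 - 77)/(65 + 26)) = -20*(-14 - 56/91) = -20*(-14 - 56*1/91) = -20*(-14 - 8/13) = -20*(-190/13) = 3800/13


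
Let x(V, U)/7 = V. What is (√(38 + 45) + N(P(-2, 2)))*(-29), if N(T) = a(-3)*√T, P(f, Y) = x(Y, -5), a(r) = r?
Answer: -29*√83 + 87*√14 ≈ 61.322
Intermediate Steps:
x(V, U) = 7*V
P(f, Y) = 7*Y
N(T) = -3*√T
(√(38 + 45) + N(P(-2, 2)))*(-29) = (√(38 + 45) - 3*√14)*(-29) = (√83 - 3*√14)*(-29) = -29*√83 + 87*√14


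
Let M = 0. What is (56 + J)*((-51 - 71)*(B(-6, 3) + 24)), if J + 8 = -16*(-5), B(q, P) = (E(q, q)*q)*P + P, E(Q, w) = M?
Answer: -421632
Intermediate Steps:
E(Q, w) = 0
B(q, P) = P (B(q, P) = (0*q)*P + P = 0*P + P = 0 + P = P)
J = 72 (J = -8 - 16*(-5) = -8 + 80 = 72)
(56 + J)*((-51 - 71)*(B(-6, 3) + 24)) = (56 + 72)*((-51 - 71)*(3 + 24)) = 128*(-122*27) = 128*(-3294) = -421632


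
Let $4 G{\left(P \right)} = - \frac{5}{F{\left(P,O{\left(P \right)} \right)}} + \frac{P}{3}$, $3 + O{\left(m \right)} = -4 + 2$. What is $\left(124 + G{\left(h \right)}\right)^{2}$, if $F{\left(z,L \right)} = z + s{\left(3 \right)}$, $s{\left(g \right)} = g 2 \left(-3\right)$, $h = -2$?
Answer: $\frac{35366809}{2304} \approx 15350.0$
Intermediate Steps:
$O{\left(m \right)} = -5$ ($O{\left(m \right)} = -3 + \left(-4 + 2\right) = -3 - 2 = -5$)
$s{\left(g \right)} = - 6 g$ ($s{\left(g \right)} = 2 g \left(-3\right) = - 6 g$)
$F{\left(z,L \right)} = -18 + z$ ($F{\left(z,L \right)} = z - 18 = -18 + z$)
$G{\left(P \right)} = - \frac{5}{4 \left(-18 + P\right)} + \frac{P}{12}$ ($G{\left(P \right)} = \frac{- \frac{5}{-18 + P} + \frac{P}{3}}{4} = - \frac{5}{4 \left(-18 + P\right)} + \frac{P}{12}$)
$\left(124 + G{\left(h \right)}\right)^{2} = \left(124 + \frac{-15 - 2 \left(-18 - 2\right)}{12 \left(-18 - 2\right)}\right)^{2} = \left(124 + \frac{-15 - -40}{12 \left(-20\right)}\right)^{2} = \left(124 + \frac{1}{12} \left(- \frac{1}{20}\right) \left(-15 + 40\right)\right)^{2} = \left(124 + \frac{1}{12} \left(- \frac{1}{20}\right) 25\right)^{2} = \left(124 - \frac{5}{48}\right)^{2} = \left(\frac{5947}{48}\right)^{2} = \frac{35366809}{2304}$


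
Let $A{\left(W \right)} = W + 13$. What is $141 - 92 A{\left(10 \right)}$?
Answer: $-1975$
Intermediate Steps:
$A{\left(W \right)} = 13 + W$
$141 - 92 A{\left(10 \right)} = 141 - 92 \left(13 + 10\right) = 141 - 2116 = -1975$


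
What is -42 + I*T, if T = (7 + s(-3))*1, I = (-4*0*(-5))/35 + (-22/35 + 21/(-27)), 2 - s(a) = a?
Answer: -6182/105 ≈ -58.876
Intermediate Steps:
s(a) = 2 - a
I = -443/315 (I = (0*(-5))*(1/35) + (-22*1/35 + 21*(-1/27)) = 0*(1/35) + (-22/35 - 7/9) = 0 - 443/315 = -443/315 ≈ -1.4063)
T = 12 (T = (7 + (2 - 1*(-3)))*1 = (7 + (2 + 3))*1 = (7 + 5)*1 = 12*1 = 12)
-42 + I*T = -42 - 443/315*12 = -42 - 1772/105 = -6182/105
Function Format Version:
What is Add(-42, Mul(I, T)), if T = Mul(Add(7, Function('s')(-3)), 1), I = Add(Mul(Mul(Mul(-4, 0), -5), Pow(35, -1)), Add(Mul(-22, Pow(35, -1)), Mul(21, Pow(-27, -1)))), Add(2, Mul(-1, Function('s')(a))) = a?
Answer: Rational(-6182, 105) ≈ -58.876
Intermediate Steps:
Function('s')(a) = Add(2, Mul(-1, a))
I = Rational(-443, 315) (I = Add(Mul(Mul(0, -5), Rational(1, 35)), Add(Mul(-22, Rational(1, 35)), Mul(21, Rational(-1, 27)))) = Add(Mul(0, Rational(1, 35)), Add(Rational(-22, 35), Rational(-7, 9))) = Add(0, Rational(-443, 315)) = Rational(-443, 315) ≈ -1.4063)
T = 12 (T = Mul(Add(7, Add(2, Mul(-1, -3))), 1) = Mul(Add(7, Add(2, 3)), 1) = Mul(Add(7, 5), 1) = Mul(12, 1) = 12)
Add(-42, Mul(I, T)) = Add(-42, Mul(Rational(-443, 315), 12)) = Add(-42, Rational(-1772, 105)) = Rational(-6182, 105)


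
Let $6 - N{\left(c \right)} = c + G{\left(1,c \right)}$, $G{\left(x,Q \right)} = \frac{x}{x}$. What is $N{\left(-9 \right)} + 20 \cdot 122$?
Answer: $2454$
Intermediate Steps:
$G{\left(x,Q \right)} = 1$
$N{\left(c \right)} = 5 - c$ ($N{\left(c \right)} = 6 - \left(c + 1\right) = 6 - \left(1 + c\right) = 5 - c$)
$N{\left(-9 \right)} + 20 \cdot 122 = \left(5 - -9\right) + 20 \cdot 122 = \left(5 + 9\right) + 2440 = 14 + 2440 = 2454$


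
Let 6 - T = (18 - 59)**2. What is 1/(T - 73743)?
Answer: -1/75418 ≈ -1.3259e-5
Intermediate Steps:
T = -1675 (T = 6 - (18 - 59)**2 = 6 - 1*(-41)**2 = 6 - 1*1681 = 6 - 1681 = -1675)
1/(T - 73743) = 1/(-1675 - 73743) = 1/(-75418) = -1/75418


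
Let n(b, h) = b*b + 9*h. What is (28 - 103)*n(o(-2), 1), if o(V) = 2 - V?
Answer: -1875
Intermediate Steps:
n(b, h) = b**2 + 9*h
(28 - 103)*n(o(-2), 1) = (28 - 103)*((2 - 1*(-2))**2 + 9*1) = -75*((2 + 2)**2 + 9) = -75*(4**2 + 9) = -75*(16 + 9) = -75*25 = -1875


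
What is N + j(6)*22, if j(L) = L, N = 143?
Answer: 275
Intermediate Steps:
N + j(6)*22 = 143 + 6*22 = 143 + 132 = 275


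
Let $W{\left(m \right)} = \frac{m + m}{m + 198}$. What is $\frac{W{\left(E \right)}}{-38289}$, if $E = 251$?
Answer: $- \frac{502}{17191761} \approx -2.92 \cdot 10^{-5}$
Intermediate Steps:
$W{\left(m \right)} = \frac{2 m}{198 + m}$
$\frac{W{\left(E \right)}}{-38289} = \frac{2 \cdot 251 \frac{1}{198 + 251}}{-38289} = 2 \cdot 251 \cdot \frac{1}{449} \left(- \frac{1}{38289}\right) = \frac{502}{449} \left(- \frac{1}{38289}\right) = - \frac{502}{17191761}$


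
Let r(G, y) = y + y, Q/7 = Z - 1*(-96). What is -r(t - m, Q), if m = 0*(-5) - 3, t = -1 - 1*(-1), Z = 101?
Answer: -2758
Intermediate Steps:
t = 0 (t = -1 + 1 = 0)
m = -3 (m = 0 - 3 = -3)
Q = 1379 (Q = 7*(101 - 1*(-96)) = 7*(101 + 96) = 7*197 = 1379)
r(G, y) = 2*y
-r(t - m, Q) = -2*1379 = -1*2758 = -2758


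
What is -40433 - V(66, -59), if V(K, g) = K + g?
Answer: -40440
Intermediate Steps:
-40433 - V(66, -59) = -40433 - (66 - 59) = -40433 - 1*7 = -40433 - 7 = -40440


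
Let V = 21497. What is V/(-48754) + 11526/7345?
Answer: 3575603/3169010 ≈ 1.1283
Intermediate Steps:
V/(-48754) + 11526/7345 = 21497/(-48754) + 11526/7345 = 21497*(-1/48754) + 11526*(1/7345) = -21497/48754 + 102/65 = 3575603/3169010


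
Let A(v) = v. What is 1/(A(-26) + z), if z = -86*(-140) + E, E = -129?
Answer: 1/11885 ≈ 8.4140e-5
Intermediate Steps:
z = 11911 (z = -86*(-140) - 129 = 12040 - 129 = 11911)
1/(A(-26) + z) = 1/(-26 + 11911) = 1/11885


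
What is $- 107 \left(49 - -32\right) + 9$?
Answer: $-8658$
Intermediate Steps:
$- 107 \left(49 - -32\right) + 9 = - 107 \left(49 + 32\right) + 9 = \left(-107\right) 81 + 9 = -8667 + 9 = -8658$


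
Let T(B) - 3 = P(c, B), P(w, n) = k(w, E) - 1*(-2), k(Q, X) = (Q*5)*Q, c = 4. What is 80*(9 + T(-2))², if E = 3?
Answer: 706880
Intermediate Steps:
k(Q, X) = 5*Q² (k(Q, X) = (5*Q)*Q = 5*Q²)
P(w, n) = 2 + 5*w² (P(w, n) = 5*w² - 1*(-2) = 5*w² + 2 = 2 + 5*w²)
T(B) = 85 (T(B) = 3 + (2 + 5*4²) = 3 + (2 + 5*16) = 3 + (2 + 80) = 3 + 82 = 85)
80*(9 + T(-2))² = 80*(9 + 85)² = 80*94² = 80*8836 = 706880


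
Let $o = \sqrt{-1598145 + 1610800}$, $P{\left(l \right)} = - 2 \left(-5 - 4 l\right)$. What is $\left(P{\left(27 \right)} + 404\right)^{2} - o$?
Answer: $396900 - \sqrt{12655} \approx 3.9679 \cdot 10^{5}$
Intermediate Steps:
$P{\left(l \right)} = 10 + 8 l$
$o = \sqrt{12655} \approx 112.49$
$\left(P{\left(27 \right)} + 404\right)^{2} - o = \left(\left(10 + 8 \cdot 27\right) + 404\right)^{2} - \sqrt{12655} = \left(\left(10 + 216\right) + 404\right)^{2} - \sqrt{12655} = \left(226 + 404\right)^{2} - \sqrt{12655} = 630^{2} - \sqrt{12655} = 396900 - \sqrt{12655}$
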